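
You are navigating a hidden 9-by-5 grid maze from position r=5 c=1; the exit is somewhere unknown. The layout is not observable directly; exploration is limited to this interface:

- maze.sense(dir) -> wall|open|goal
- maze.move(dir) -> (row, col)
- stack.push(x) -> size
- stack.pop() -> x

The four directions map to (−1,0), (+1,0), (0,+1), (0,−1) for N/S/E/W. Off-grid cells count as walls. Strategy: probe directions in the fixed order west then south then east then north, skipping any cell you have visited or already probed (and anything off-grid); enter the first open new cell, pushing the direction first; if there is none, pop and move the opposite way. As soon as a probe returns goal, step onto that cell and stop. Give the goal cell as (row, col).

Then maze.sense using west, giving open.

Now I run stack.push using west, — result: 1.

I try maze.move using west, yielding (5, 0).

Now I run maze.sense using south, and see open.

I try stack.push using south, which returns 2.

I call maze.move using south, which returns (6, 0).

I use maze.sense using south, giving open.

I invoke stack.push using south, giving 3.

Using maze.move using south, : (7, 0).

I try maze.sense using south, yielding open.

Calling stack.push using south, and observe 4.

I run maze.move using south, → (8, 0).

I call maze.sense using east, and see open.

I use stack.push using east, which returns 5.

Using maze.move using east, which returns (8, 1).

I use maze.sense using east, : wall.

I try maze.sense using north, and observe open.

Calling stack.push using north, → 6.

I invoke maze.move using north, — result: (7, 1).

I try maze.sense using east, which returns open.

Calling stack.push using east, : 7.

I call maze.move using east, : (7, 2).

I try maze.sense using east, → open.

Next I call stack.push using east, : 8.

I try maze.move using east, and get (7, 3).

Using maze.sense using south, and see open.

Calling stack.push using south, : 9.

I use maze.move using south, and see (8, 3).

I use maze.sense using east, yielding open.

Calling stack.push using east, and get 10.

I call maze.move using east, which returns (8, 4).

I use maze.sense using north, — result: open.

Using stack.push using north, — result: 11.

Calling maze.move using north, and observe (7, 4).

Calling maze.sense using north, — result: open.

Next I call stack.push using north, giving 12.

Then maze.move using north, giving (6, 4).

Invoking maze.sense using west, and get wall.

I run maze.sense using north, and see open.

I try stack.push using north, yielding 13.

Then maze.move using north, — result: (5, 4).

Next I call maze.sense using west, : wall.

I try maze.sense using north, giving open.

Then stack.push using north, and see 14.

I invoke maze.move using north, giving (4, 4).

Calling maze.sense using west, and observe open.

I use stack.push using west, yielding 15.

I call maze.move using west, and see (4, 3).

Calling maze.sense using west, — result: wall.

Using maze.sense using north, which returns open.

Next I call stack.push using north, yielding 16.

I invoke maze.move using north, and get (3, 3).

Invoking maze.sense using west, → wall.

I call maze.sense using east, giving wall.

I try maze.sense using north, and observe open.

Then stack.push using north, which returns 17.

I invoke maze.move using north, and get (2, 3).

I invoke maze.sense using west, : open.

Using stack.push using west, : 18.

I try maze.move using west, — result: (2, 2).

I use maze.sense using west, yielding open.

I call stack.push using west, which returns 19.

Then maze.move using west, — result: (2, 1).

I use maze.sense using west, giving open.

I try stack.push using west, and see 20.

I invoke maze.move using west, yielding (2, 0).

Using maze.sense using south, — result: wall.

I try maze.sense using north, which returns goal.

Calling maze.move using north, and observe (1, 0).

Answer: (1, 0)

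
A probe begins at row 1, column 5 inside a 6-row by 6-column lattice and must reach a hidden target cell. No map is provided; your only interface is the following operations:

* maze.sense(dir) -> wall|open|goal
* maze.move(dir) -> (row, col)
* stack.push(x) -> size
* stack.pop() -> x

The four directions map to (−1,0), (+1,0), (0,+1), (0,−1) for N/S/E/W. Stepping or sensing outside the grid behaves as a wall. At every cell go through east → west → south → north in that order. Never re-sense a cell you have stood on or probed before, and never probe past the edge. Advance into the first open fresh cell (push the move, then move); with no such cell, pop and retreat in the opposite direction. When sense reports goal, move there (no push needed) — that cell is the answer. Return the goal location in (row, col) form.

> maze.sense dir='west'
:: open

> stack.push x='west'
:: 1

> maze.move dir='west'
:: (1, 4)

> maze.sense dir='west'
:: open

> stack.push x='west'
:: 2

> maze.move dir='west'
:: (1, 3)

> maze.sense dir='west'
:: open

> stack.push x='west'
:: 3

> maze.move dir='west'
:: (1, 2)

> maze.sense dir='west'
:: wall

> maze.sense dir='south'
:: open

> stack.push x='south'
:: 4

> maze.move dir='south'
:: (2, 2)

> maze.sense dir='east'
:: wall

> maze.sense dir='west'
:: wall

> maze.sense dir='south'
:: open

> stack.push x='south'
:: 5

> maze.move dir='south'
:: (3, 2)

> maze.sense dir='east'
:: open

> stack.push x='east'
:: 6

> maze.move dir='east'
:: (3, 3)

> maze.sense dir='east'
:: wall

> maze.sense dir='south'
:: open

> stack.push x='south'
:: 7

> maze.move dir='south'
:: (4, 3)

> maze.sense dir='east'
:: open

> stack.push x='east'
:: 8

> maze.move dir='east'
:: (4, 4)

> maze.sense dir='east'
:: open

> stack.push x='east'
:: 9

> maze.move dir='east'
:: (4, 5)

> maze.sense dir='south'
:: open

> stack.push x='south'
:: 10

> maze.move dir='south'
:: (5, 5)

> maze.sense dir='west'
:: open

> stack.push x='west'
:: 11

> maze.move dir='west'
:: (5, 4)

> maze.sense dir='west'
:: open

> stack.push x='west'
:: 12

> maze.move dir='west'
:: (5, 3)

> maze.sense dir='west'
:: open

> stack.push x='west'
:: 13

> maze.move dir='west'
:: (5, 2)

> maze.sense dir='west'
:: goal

> maze.move dir='west'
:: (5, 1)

Answer: (5, 1)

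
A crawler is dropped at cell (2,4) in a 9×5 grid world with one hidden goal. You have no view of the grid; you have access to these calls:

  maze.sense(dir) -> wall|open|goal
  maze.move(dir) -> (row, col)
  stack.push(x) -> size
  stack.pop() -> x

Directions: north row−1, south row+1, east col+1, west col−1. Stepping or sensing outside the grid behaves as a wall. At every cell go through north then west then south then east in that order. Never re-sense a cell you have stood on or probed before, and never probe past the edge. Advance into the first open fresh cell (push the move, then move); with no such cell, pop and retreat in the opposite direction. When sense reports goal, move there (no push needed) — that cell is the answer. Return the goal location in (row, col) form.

I run maze.sense on north, : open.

I run stack.push on north, yielding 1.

I run maze.move on north, and see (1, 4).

I invoke maze.sense on north, which returns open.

Then stack.push on north, → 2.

Now I run maze.move on north, and observe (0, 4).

Next I call maze.sense on west, : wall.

Using stack.pop, — result: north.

Calling maze.move on south, and see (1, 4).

I use maze.sense on west, giving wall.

Invoking stack.pop(), yielding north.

I run maze.move on south, which returns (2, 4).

I try maze.sense on west, yielding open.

Calling stack.push on west, and get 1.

I use maze.move on west, — result: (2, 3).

Then maze.sense on west, → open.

Next I call stack.push on west, giving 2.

I try maze.move on west, → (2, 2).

I use maze.sense on north, giving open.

I use stack.push on north, yielding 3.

Then maze.move on north, and observe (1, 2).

I run maze.sense on north, and see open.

I try stack.push on north, yielding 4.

Then maze.move on north, yielding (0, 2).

Next I call maze.sense on west, — result: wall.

I run stack.pop(), and get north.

I try maze.move on south, and see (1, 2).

I invoke maze.sense on west, giving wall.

Now I run stack.pop(), and get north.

Using maze.move on south, giving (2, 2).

I use maze.sense on west, and observe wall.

I try maze.sense on south, yielding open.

Calling stack.push on south, and observe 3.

Invoking maze.move on south, and see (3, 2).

I call maze.sense on west, which returns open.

I invoke stack.push on west, which returns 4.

Then maze.move on west, — result: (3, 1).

Now I run maze.sense on west, and see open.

Then stack.push on west, and see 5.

Calling maze.move on west, which returns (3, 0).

I call maze.sense on north, giving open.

I run stack.push on north, — result: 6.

Next I call maze.move on north, yielding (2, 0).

Next I call maze.sense on north, and observe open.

Calling stack.push on north, → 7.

Now I run maze.move on north, and observe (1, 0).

Calling maze.sense on north, : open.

I try stack.push on north, and observe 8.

Using maze.move on north, — result: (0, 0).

Next I call stack.pop, giving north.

Using maze.move on south, yielding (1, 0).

I run stack.pop(), yielding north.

Then maze.move on south, and get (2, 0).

Invoking stack.pop, yielding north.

Then maze.move on south, and observe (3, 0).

Using maze.sense on south, → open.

Calling stack.push on south, and get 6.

Now I run maze.move on south, and see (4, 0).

I call maze.sense on south, and observe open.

I invoke stack.push on south, yielding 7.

Next I call maze.move on south, which returns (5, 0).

Next I call maze.sense on south, — result: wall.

Then maze.sense on east, and get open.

Now I run stack.push on east, which returns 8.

Invoking maze.move on east, — result: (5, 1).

I invoke maze.sense on north, : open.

I try stack.push on north, and observe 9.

Next I call maze.move on north, and see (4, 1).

Then maze.sense on east, and get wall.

Now I run stack.pop, and get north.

I try maze.move on south, → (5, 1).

I run maze.sense on south, and see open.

I try stack.push on south, and observe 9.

I use maze.move on south, and get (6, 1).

Using maze.sense on south, → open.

I invoke stack.push on south, and observe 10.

Then maze.move on south, and see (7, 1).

I call maze.sense on west, and observe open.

Now I run stack.push on west, giving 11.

Using maze.move on west, giving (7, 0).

Then maze.sense on south, giving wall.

Next I call stack.pop, and observe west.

I try maze.move on east, and get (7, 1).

I use maze.sense on south, : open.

I use stack.push on south, giving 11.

I call maze.move on south, and get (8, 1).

Now I run maze.sense on east, and get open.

Next I call stack.push on east, and observe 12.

Now I run maze.move on east, giving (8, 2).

Next I call maze.sense on north, : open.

I call stack.push on north, yielding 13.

I invoke maze.move on north, — result: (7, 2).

I run maze.sense on north, : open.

I invoke stack.push on north, and see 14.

Now I run maze.move on north, which returns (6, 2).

I call maze.sense on north, and observe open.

I call stack.push on north, → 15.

I invoke maze.move on north, yielding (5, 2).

I call maze.sense on east, and see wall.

Using stack.pop(), yielding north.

I use maze.move on south, → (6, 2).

I use maze.sense on east, : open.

I run stack.push on east, and see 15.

Then maze.move on east, giving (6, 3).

I invoke maze.sense on south, — result: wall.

Calling maze.sense on east, which returns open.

I run stack.push on east, which returns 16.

Invoking maze.move on east, and observe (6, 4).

I run maze.sense on north, : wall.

Calling maze.sense on south, giving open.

Now I run stack.push on south, and get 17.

Using maze.move on south, and get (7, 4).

I call maze.sense on south, and get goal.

I run maze.move on south, — result: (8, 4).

Answer: (8, 4)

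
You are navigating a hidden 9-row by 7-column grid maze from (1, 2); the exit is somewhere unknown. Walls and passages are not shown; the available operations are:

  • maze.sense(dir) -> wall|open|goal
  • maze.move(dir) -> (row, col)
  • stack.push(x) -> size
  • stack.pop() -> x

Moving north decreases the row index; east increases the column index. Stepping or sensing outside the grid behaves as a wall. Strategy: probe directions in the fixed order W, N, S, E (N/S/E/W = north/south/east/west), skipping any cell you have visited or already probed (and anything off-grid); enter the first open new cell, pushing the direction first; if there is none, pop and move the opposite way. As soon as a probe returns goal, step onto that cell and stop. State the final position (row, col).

~$ maze.sense west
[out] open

~$ stack.push west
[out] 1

~$ maze.move west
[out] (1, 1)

~$ maze.sense west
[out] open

~$ stack.push west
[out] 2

~$ maze.move west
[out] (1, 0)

~$ maze.sense north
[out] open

~$ stack.push north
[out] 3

~$ maze.move north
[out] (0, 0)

~$ maze.sense east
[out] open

~$ stack.push east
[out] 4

~$ maze.move east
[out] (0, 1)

~$ maze.sense east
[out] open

~$ stack.push east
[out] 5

~$ maze.move east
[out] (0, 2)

~$ maze.sense east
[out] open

~$ stack.push east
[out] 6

~$ maze.move east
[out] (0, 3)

~$ maze.sense south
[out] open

~$ stack.push south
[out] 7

~$ maze.move south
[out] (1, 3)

~$ maze.sense south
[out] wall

~$ maze.sense east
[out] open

~$ stack.push east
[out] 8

~$ maze.move east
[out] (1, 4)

~$ maze.sense north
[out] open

~$ stack.push north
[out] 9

~$ maze.move north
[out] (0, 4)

~$ maze.sense east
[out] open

~$ stack.push east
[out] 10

~$ maze.move east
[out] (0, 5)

~$ maze.sense south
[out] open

~$ stack.push south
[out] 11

~$ maze.move south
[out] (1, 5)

~$ maze.sense south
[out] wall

~$ maze.sense east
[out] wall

~$ stack.pop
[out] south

~$ maze.move north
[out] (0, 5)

~$ maze.sense east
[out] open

~$ stack.push east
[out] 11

~$ maze.move east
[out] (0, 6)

~$ stack.pop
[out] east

~$ maze.move west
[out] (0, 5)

~$ stack.pop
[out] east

~$ maze.move west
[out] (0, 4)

~$ stack.pop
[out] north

~$ maze.move south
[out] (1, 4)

~$ maze.sense south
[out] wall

~$ stack.pop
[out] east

~$ maze.move west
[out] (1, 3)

~$ stack.pop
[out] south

~$ maze.move north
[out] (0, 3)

~$ stack.pop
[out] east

~$ maze.move west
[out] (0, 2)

~$ stack.pop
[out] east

~$ maze.move west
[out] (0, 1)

~$ stack.pop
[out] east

~$ maze.move west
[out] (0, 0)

~$ stack.pop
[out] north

~$ maze.move south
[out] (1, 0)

~$ maze.sense south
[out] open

~$ stack.push south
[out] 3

~$ maze.move south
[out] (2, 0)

~$ maze.sense south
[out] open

~$ stack.push south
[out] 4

~$ maze.move south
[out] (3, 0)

~$ maze.sense south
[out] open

~$ stack.push south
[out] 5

~$ maze.move south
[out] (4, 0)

~$ maze.sense south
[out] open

~$ stack.push south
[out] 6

~$ maze.move south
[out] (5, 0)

~$ maze.sense south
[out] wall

~$ maze.sense east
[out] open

~$ stack.push east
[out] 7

~$ maze.move east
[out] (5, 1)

~$ maze.sense north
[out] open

~$ stack.push north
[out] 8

~$ maze.move north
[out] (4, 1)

~$ maze.sense north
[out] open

~$ stack.push north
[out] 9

~$ maze.move north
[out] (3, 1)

~$ maze.sense north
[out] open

~$ stack.push north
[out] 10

~$ maze.move north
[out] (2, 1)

~$ maze.sense east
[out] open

~$ stack.push east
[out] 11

~$ maze.move east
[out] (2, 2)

~$ maze.sense south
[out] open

~$ stack.push south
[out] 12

~$ maze.move south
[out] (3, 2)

~$ maze.sense south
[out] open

~$ stack.push south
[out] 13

~$ maze.move south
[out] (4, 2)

~$ maze.sense south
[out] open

~$ stack.push south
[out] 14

~$ maze.move south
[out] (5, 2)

~$ maze.sense south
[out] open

~$ stack.push south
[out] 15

~$ maze.move south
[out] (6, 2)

~$ maze.sense west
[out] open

~$ stack.push west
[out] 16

~$ maze.move west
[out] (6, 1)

~$ maze.sense south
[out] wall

~$ stack.pop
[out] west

~$ maze.move east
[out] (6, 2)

~$ maze.sense south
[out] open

~$ stack.push south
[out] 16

~$ maze.move south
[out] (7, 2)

~$ maze.sense south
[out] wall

~$ maze.sense east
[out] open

~$ stack.push east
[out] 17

~$ maze.move east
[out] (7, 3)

~$ maze.sense north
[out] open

~$ stack.push north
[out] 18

~$ maze.move north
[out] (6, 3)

~$ maze.sense north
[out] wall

~$ maze.sense east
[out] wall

~$ stack.pop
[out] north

~$ maze.move south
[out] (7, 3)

~$ maze.sense south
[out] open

~$ stack.push south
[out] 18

~$ maze.move south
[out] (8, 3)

~$ maze.sense east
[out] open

~$ stack.push east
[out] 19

~$ maze.move east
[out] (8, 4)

~$ maze.sense north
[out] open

~$ stack.push north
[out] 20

~$ maze.move north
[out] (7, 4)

~$ maze.sense east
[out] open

~$ stack.push east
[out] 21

~$ maze.move east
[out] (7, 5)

~$ maze.sense north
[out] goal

~$ maze.move north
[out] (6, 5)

Answer: (6, 5)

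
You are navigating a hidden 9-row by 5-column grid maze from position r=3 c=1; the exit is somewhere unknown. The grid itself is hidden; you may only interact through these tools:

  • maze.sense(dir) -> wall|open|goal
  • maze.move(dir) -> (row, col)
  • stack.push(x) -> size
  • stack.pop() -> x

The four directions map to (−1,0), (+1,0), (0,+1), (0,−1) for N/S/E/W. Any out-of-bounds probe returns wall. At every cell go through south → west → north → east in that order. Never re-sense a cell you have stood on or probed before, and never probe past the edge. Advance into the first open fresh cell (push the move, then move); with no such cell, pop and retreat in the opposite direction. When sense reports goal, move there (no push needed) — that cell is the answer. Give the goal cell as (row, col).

! sense(south) == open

! push(south) == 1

! move(south) == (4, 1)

! sense(south) == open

! push(south) == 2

! move(south) == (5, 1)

! sense(south) == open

! push(south) == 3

! move(south) == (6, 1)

! sense(south) == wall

! sense(west) == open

! push(west) == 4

! move(west) == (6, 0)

! sense(south) == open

! push(south) == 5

! move(south) == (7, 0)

! sense(south) == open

! push(south) == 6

! move(south) == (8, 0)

! sense(east) == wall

! pop() == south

! move(north) == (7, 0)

! pop() == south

! move(north) == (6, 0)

! sense(north) == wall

! pop() == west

! move(east) == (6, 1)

! sense(east) == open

! push(east) == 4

! move(east) == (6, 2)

! sense(south) == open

! push(south) == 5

! move(south) == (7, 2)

! sense(south) == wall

! sense(east) == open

! push(east) == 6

! move(east) == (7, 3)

! sense(south) == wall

! sense(north) == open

! push(north) == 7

! move(north) == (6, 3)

! sense(north) == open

! push(north) == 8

! move(north) == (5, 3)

! sense(west) == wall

! sense(north) == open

! push(north) == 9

! move(north) == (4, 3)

! sense(west) == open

! push(west) == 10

! move(west) == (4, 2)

! sense(north) == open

! push(north) == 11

! move(north) == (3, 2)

! sense(north) == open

! push(north) == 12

! move(north) == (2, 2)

! sense(west) == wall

! sense(north) == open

! push(north) == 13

! move(north) == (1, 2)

! sense(west) == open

! push(west) == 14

! move(west) == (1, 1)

! sense(west) == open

! push(west) == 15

! move(west) == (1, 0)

! sense(south) == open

! push(south) == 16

! move(south) == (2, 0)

! sense(south) == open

! push(south) == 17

! move(south) == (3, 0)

! sense(south) == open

! push(south) == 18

! move(south) == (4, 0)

! pop() == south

! move(north) == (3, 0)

! pop() == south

! move(north) == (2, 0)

! pop() == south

! move(north) == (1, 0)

! sense(north) == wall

! pop() == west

! move(east) == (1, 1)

! sense(north) == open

! push(north) == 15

! move(north) == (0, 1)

! sense(east) == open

! push(east) == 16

! move(east) == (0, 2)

! sense(east) == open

! push(east) == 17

! move(east) == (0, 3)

! sense(south) == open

! push(south) == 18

! move(south) == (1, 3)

! sense(south) == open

! push(south) == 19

! move(south) == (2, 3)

! sense(south) == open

! push(south) == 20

! move(south) == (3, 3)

! sense(east) == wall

! pop() == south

! move(north) == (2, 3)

! sense(east) == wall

! pop() == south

! move(north) == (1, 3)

! sense(east) == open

! push(east) == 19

! move(east) == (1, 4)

! sense(north) == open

! push(north) == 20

! move(north) == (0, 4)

! pop() == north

! move(south) == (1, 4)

! pop() == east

! move(west) == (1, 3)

! pop() == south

! move(north) == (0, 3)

! pop() == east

! move(west) == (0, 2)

! pop() == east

! move(west) == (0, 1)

! pop() == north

! move(south) == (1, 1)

! pop() == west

! move(east) == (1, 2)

! pop() == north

! move(south) == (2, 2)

! pop() == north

! move(south) == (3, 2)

! pop() == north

! move(south) == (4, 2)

! pop() == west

! move(east) == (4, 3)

! sense(east) == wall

! pop() == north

! move(south) == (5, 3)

! sense(east) == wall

! pop() == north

! move(south) == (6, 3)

! sense(east) == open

! push(east) == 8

! move(east) == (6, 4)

! sense(south) == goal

! move(south) == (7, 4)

Answer: (7, 4)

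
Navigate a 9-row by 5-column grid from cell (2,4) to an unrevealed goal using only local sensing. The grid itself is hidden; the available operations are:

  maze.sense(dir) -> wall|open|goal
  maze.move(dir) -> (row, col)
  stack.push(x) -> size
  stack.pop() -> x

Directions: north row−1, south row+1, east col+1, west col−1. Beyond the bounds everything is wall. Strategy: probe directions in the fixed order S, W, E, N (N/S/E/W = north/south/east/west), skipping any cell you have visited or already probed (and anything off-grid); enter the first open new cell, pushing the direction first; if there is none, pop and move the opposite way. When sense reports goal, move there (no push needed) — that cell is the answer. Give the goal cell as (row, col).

~$ maze.sense dir: south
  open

~$ stack.push x: south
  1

~$ maze.move dir: south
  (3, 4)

~$ maze.sense dir: south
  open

~$ stack.push x: south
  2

~$ maze.move dir: south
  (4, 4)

~$ maze.sense dir: south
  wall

~$ maze.sense dir: west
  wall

~$ stack.pop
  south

~$ maze.move dir: north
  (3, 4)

~$ maze.sense dir: west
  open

~$ stack.push x: west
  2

~$ maze.move dir: west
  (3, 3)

~$ maze.sense dir: west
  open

~$ stack.push x: west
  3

~$ maze.move dir: west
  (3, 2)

~$ maze.sense dir: south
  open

~$ stack.push x: south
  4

~$ maze.move dir: south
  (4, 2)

~$ maze.sense dir: south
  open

~$ stack.push x: south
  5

~$ maze.move dir: south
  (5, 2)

~$ maze.sense dir: south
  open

~$ stack.push x: south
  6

~$ maze.move dir: south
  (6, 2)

~$ maze.sense dir: south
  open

~$ stack.push x: south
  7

~$ maze.move dir: south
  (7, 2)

~$ maze.sense dir: south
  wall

~$ maze.sense dir: west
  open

~$ stack.push x: west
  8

~$ maze.move dir: west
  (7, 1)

~$ maze.sense dir: south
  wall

~$ maze.sense dir: west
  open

~$ stack.push x: west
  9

~$ maze.move dir: west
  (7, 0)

~$ maze.sense dir: south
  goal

~$ maze.move dir: south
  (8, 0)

Answer: (8, 0)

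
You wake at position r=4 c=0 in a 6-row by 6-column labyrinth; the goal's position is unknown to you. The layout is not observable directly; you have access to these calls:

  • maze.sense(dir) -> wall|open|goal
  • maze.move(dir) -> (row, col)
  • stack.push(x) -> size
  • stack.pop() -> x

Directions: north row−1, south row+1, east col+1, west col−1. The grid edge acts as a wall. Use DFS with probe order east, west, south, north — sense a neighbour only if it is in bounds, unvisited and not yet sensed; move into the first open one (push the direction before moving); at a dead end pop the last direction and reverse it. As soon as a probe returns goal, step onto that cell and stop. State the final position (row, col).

-> maze.sense(dir=east)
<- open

-> stack.push(x=east)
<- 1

-> maze.move(dir=east)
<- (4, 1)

-> maze.sense(dir=east)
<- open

-> stack.push(x=east)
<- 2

-> maze.move(dir=east)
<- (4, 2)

-> maze.sense(dir=east)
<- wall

-> maze.sense(dir=south)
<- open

-> stack.push(x=south)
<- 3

-> maze.move(dir=south)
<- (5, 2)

-> maze.sense(dir=east)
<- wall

-> maze.sense(dir=west)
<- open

-> stack.push(x=west)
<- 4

-> maze.move(dir=west)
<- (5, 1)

-> maze.sense(dir=west)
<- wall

-> stack.pop()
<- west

-> maze.move(dir=east)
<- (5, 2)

-> stack.pop()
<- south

-> maze.move(dir=north)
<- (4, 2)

-> maze.sense(dir=north)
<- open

-> stack.push(x=north)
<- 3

-> maze.move(dir=north)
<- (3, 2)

-> maze.sense(dir=east)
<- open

-> stack.push(x=east)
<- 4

-> maze.move(dir=east)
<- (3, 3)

-> maze.sense(dir=east)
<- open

-> stack.push(x=east)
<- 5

-> maze.move(dir=east)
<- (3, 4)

-> maze.sense(dir=east)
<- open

-> stack.push(x=east)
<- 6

-> maze.move(dir=east)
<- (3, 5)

-> maze.sense(dir=south)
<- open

-> stack.push(x=south)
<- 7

-> maze.move(dir=south)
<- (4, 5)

-> maze.sense(dir=west)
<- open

-> stack.push(x=west)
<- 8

-> maze.move(dir=west)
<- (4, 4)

-> maze.sense(dir=south)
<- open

-> stack.push(x=south)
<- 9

-> maze.move(dir=south)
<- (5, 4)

-> maze.sense(dir=east)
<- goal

-> maze.move(dir=east)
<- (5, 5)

Answer: (5, 5)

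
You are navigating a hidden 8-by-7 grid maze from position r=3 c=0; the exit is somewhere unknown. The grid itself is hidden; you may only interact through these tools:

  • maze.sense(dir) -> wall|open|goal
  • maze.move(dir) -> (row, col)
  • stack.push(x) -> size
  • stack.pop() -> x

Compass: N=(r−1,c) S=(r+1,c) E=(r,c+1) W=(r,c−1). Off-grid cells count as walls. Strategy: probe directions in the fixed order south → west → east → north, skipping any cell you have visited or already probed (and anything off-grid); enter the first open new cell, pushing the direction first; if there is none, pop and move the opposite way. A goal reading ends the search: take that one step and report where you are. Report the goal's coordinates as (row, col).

$ sense dir=south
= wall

$ sense dir=east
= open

$ push x=east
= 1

$ move dir=east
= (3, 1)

$ sense dir=south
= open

$ push x=south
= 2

$ move dir=south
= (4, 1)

$ sense dir=south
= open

$ push x=south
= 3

$ move dir=south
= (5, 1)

$ sense dir=south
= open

$ push x=south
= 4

$ move dir=south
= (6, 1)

$ sense dir=south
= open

$ push x=south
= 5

$ move dir=south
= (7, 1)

$ sense dir=west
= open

$ push x=west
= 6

$ move dir=west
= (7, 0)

$ sense dir=north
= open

$ push x=north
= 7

$ move dir=north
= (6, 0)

$ sense dir=north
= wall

$ pop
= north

$ move dir=south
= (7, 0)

$ pop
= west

$ move dir=east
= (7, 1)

$ sense dir=east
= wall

$ pop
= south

$ move dir=north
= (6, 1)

$ sense dir=east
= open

$ push x=east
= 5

$ move dir=east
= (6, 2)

$ sense dir=east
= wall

$ sense dir=north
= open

$ push x=north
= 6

$ move dir=north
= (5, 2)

$ sense dir=east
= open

$ push x=east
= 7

$ move dir=east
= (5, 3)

$ sense dir=east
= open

$ push x=east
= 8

$ move dir=east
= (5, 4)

$ sense dir=south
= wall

$ sense dir=east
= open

$ push x=east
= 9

$ move dir=east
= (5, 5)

$ sense dir=south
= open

$ push x=south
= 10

$ move dir=south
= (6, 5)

$ sense dir=south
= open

$ push x=south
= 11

$ move dir=south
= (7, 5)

$ sense dir=west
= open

$ push x=west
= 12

$ move dir=west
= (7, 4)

$ sense dir=west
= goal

$ move dir=west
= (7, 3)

Answer: (7, 3)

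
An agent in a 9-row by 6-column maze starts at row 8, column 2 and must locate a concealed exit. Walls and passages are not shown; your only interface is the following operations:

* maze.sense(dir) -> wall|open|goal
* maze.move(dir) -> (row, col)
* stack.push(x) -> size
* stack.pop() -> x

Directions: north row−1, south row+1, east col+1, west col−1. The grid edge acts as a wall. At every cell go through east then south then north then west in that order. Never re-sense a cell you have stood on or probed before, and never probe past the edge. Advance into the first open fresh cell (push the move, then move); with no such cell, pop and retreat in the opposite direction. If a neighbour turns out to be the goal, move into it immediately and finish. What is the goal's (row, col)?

;; 1. maze.sense(dir=east) : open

;; 2. stack.push(x=east) : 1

;; 3. maze.move(dir=east) : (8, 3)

;; 4. maze.sense(dir=east) : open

;; 5. stack.push(x=east) : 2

;; 6. maze.move(dir=east) : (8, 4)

;; 7. maze.sense(dir=east) : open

;; 8. stack.push(x=east) : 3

;; 9. maze.move(dir=east) : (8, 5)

;; 10. maze.sense(dir=north) : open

;; 11. stack.push(x=north) : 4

;; 12. maze.move(dir=north) : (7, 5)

;; 13. maze.sense(dir=north) : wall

;; 14. maze.sense(dir=west) : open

;; 15. stack.push(x=west) : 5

;; 16. maze.move(dir=west) : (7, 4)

;; 17. maze.sense(dir=north) : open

;; 18. stack.push(x=north) : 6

;; 19. maze.move(dir=north) : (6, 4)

;; 20. maze.sense(dir=north) : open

;; 21. stack.push(x=north) : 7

;; 22. maze.move(dir=north) : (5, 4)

;; 23. maze.sense(dir=east) : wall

;; 24. maze.sense(dir=north) : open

;; 25. stack.push(x=north) : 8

;; 26. maze.move(dir=north) : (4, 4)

;; 27. maze.sense(dir=east) : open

;; 28. stack.push(x=east) : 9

;; 29. maze.move(dir=east) : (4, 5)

;; 30. maze.sense(dir=north) : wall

;; 31. stack.pop() : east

;; 32. maze.move(dir=west) : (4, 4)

;; 33. maze.sense(dir=north) : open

;; 34. stack.push(x=north) : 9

;; 35. maze.move(dir=north) : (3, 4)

;; 36. maze.sense(dir=north) : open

;; 37. stack.push(x=north) : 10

;; 38. maze.move(dir=north) : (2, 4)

;; 39. maze.sense(dir=east) : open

;; 40. stack.push(x=east) : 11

;; 41. maze.move(dir=east) : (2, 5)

;; 42. maze.sense(dir=north) : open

;; 43. stack.push(x=north) : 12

;; 44. maze.move(dir=north) : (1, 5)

;; 45. maze.sense(dir=north) : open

;; 46. stack.push(x=north) : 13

;; 47. maze.move(dir=north) : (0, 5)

;; 48. maze.sense(dir=west) : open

;; 49. stack.push(x=west) : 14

;; 50. maze.move(dir=west) : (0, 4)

;; 51. maze.sense(dir=south) : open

;; 52. stack.push(x=south) : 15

;; 53. maze.move(dir=south) : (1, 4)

;; 54. maze.sense(dir=west) : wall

;; 55. stack.pop() : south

;; 56. maze.move(dir=north) : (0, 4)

;; 57. maze.sense(dir=west) : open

;; 58. stack.push(x=west) : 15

;; 59. maze.move(dir=west) : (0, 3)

;; 60. maze.sense(dir=west) : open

;; 61. stack.push(x=west) : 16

;; 62. maze.move(dir=west) : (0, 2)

;; 63. maze.sense(dir=south) : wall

;; 64. maze.sense(dir=west) : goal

;; 65. maze.move(dir=west) : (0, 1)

Answer: (0, 1)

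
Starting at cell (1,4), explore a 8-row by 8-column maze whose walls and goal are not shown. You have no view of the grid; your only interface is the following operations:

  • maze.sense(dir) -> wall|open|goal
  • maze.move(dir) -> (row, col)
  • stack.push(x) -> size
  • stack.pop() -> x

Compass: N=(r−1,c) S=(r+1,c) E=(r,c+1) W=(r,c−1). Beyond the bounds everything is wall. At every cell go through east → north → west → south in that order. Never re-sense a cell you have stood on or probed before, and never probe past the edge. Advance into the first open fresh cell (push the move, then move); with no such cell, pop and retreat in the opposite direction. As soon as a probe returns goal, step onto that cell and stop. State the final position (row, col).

% sense dir='east'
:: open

% push x='east'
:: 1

% move dir='east'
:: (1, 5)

% sense dir='east'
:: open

% push x='east'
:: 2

% move dir='east'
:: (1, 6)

% sense dir='east'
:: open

% push x='east'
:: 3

% move dir='east'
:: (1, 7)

% sense dir='north'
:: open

% push x='north'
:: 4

% move dir='north'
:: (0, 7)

% sense dir='west'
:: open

% push x='west'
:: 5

% move dir='west'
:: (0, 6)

% sense dir='west'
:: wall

% pop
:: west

% move dir='east'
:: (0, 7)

% pop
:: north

% move dir='south'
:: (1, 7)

% sense dir='south'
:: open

% push x='south'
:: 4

% move dir='south'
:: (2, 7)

% sense dir='west'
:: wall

% sense dir='south'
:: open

% push x='south'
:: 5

% move dir='south'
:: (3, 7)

% sense dir='west'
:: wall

% sense dir='south'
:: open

% push x='south'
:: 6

% move dir='south'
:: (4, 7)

% sense dir='west'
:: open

% push x='west'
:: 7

% move dir='west'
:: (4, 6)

% sense dir='west'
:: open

% push x='west'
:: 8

% move dir='west'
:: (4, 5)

% sense dir='north'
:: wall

% sense dir='west'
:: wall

% sense dir='south'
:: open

% push x='south'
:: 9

% move dir='south'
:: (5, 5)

% sense dir='east'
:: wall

% sense dir='west'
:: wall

% sense dir='south'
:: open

% push x='south'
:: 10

% move dir='south'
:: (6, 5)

% sense dir='east'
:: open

% push x='east'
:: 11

% move dir='east'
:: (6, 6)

% sense dir='east'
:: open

% push x='east'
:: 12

% move dir='east'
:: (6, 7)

% sense dir='north'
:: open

% push x='north'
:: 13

% move dir='north'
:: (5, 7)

% pop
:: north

% move dir='south'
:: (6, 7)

% sense dir='south'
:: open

% push x='south'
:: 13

% move dir='south'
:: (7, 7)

% sense dir='west'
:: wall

% pop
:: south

% move dir='north'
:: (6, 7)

% pop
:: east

% move dir='west'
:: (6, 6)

% pop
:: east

% move dir='west'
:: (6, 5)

% sense dir='west'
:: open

% push x='west'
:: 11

% move dir='west'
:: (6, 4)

% sense dir='west'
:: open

% push x='west'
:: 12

% move dir='west'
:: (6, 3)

% sense dir='north'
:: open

% push x='north'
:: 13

% move dir='north'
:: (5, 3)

% sense dir='north'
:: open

% push x='north'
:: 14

% move dir='north'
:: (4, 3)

% sense dir='north'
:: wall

% sense dir='west'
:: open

% push x='west'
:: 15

% move dir='west'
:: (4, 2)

% sense dir='north'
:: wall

% sense dir='west'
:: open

% push x='west'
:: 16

% move dir='west'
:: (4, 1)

% sense dir='north'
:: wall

% sense dir='west'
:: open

% push x='west'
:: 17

% move dir='west'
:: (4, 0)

% sense dir='north'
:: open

% push x='north'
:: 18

% move dir='north'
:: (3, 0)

% sense dir='north'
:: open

% push x='north'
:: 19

% move dir='north'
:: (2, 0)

% sense dir='east'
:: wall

% sense dir='north'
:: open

% push x='north'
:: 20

% move dir='north'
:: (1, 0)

% sense dir='east'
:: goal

% move dir='east'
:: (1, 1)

Answer: (1, 1)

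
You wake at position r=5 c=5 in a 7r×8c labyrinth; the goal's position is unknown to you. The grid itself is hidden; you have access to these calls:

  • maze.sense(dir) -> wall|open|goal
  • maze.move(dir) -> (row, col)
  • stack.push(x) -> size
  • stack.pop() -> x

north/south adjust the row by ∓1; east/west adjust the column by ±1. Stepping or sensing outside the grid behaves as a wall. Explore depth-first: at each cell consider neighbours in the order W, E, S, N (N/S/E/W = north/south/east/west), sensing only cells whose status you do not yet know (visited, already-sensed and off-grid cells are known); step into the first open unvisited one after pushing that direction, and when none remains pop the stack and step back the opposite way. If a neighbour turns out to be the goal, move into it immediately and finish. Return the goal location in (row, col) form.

→ maze.sense(dir→west)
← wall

→ maze.sense(dir→east)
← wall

→ maze.sense(dir→south)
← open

→ stack.push(x→south)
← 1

→ maze.move(dir→south)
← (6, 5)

→ maze.sense(dir→west)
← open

→ stack.push(x→west)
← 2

→ maze.move(dir→west)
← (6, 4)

→ maze.sense(dir→west)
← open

→ stack.push(x→west)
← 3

→ maze.move(dir→west)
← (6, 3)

→ maze.sense(dir→west)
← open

→ stack.push(x→west)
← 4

→ maze.move(dir→west)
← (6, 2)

→ maze.sense(dir→west)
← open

→ stack.push(x→west)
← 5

→ maze.move(dir→west)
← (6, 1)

→ maze.sense(dir→west)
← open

→ stack.push(x→west)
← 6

→ maze.move(dir→west)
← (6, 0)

→ maze.sense(dir→north)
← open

→ stack.push(x→north)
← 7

→ maze.move(dir→north)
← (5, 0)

→ maze.sense(dir→east)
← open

→ stack.push(x→east)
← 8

→ maze.move(dir→east)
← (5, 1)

→ maze.sense(dir→east)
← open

→ stack.push(x→east)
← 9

→ maze.move(dir→east)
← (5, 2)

→ maze.sense(dir→east)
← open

→ stack.push(x→east)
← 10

→ maze.move(dir→east)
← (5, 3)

→ maze.sense(dir→north)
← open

→ stack.push(x→north)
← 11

→ maze.move(dir→north)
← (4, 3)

→ maze.sense(dir→west)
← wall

→ maze.sense(dir→east)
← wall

→ maze.sense(dir→north)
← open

→ stack.push(x→north)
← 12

→ maze.move(dir→north)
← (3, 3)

→ maze.sense(dir→west)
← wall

→ maze.sense(dir→east)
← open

→ stack.push(x→east)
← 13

→ maze.move(dir→east)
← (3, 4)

→ maze.sense(dir→east)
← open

→ stack.push(x→east)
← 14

→ maze.move(dir→east)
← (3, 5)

→ maze.sense(dir→east)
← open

→ stack.push(x→east)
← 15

→ maze.move(dir→east)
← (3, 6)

→ maze.sense(dir→east)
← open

→ stack.push(x→east)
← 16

→ maze.move(dir→east)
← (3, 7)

→ maze.sense(dir→south)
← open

→ stack.push(x→south)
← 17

→ maze.move(dir→south)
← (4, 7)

→ maze.sense(dir→west)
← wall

→ maze.sense(dir→south)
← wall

→ stack.pop()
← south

→ maze.move(dir→north)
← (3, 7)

→ maze.sense(dir→north)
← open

→ stack.push(x→north)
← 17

→ maze.move(dir→north)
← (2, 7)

→ maze.sense(dir→west)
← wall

→ maze.sense(dir→north)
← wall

→ stack.pop()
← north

→ maze.move(dir→south)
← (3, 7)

→ stack.pop()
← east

→ maze.move(dir→west)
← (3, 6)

→ stack.pop()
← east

→ maze.move(dir→west)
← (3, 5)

→ maze.sense(dir→south)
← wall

→ maze.sense(dir→north)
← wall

→ stack.pop()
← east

→ maze.move(dir→west)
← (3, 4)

→ maze.sense(dir→north)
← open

→ stack.push(x→north)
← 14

→ maze.move(dir→north)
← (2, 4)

→ maze.sense(dir→west)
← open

→ stack.push(x→west)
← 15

→ maze.move(dir→west)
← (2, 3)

→ maze.sense(dir→west)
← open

→ stack.push(x→west)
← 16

→ maze.move(dir→west)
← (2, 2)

→ maze.sense(dir→west)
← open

→ stack.push(x→west)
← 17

→ maze.move(dir→west)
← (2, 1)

→ maze.sense(dir→west)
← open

→ stack.push(x→west)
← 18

→ maze.move(dir→west)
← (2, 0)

→ maze.sense(dir→south)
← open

→ stack.push(x→south)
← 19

→ maze.move(dir→south)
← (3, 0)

→ maze.sense(dir→east)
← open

→ stack.push(x→east)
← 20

→ maze.move(dir→east)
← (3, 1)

→ maze.sense(dir→south)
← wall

→ stack.pop()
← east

→ maze.move(dir→west)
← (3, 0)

→ maze.sense(dir→south)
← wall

→ stack.pop()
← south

→ maze.move(dir→north)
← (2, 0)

→ maze.sense(dir→north)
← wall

→ stack.pop()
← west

→ maze.move(dir→east)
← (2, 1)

→ maze.sense(dir→north)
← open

→ stack.push(x→north)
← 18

→ maze.move(dir→north)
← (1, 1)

→ maze.sense(dir→east)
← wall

→ maze.sense(dir→north)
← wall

→ stack.pop()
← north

→ maze.move(dir→south)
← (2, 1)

→ stack.pop()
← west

→ maze.move(dir→east)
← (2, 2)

→ stack.pop()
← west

→ maze.move(dir→east)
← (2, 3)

→ maze.sense(dir→north)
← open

→ stack.push(x→north)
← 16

→ maze.move(dir→north)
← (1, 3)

→ maze.sense(dir→east)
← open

→ stack.push(x→east)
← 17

→ maze.move(dir→east)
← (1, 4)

→ maze.sense(dir→east)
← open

→ stack.push(x→east)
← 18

→ maze.move(dir→east)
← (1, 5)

→ maze.sense(dir→east)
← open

→ stack.push(x→east)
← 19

→ maze.move(dir→east)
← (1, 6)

→ maze.sense(dir→north)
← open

→ stack.push(x→north)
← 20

→ maze.move(dir→north)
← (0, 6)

→ maze.sense(dir→west)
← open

→ stack.push(x→west)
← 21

→ maze.move(dir→west)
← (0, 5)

→ maze.sense(dir→west)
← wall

→ stack.pop()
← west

→ maze.move(dir→east)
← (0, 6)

→ maze.sense(dir→east)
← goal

→ maze.move(dir→east)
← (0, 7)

Answer: (0, 7)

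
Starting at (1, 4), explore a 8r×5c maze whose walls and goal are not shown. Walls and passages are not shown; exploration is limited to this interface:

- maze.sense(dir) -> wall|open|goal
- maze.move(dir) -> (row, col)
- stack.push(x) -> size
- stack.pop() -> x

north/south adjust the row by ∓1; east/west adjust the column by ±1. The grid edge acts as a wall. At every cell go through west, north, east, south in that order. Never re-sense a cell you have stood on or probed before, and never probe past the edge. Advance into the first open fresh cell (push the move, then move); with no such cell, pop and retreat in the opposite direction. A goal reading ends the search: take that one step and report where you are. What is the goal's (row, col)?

Invoking maze.sense with dir=west, → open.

I use stack.push with x=west, → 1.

Then maze.move with dir=west, — result: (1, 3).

Now I run maze.sense with dir=west, — result: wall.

Then maze.sense with dir=north, yielding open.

I try stack.push with x=north, → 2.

Invoking maze.move with dir=north, which returns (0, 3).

I try maze.sense with dir=west, yielding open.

Invoking stack.push with x=west, — result: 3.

Calling maze.move with dir=west, and observe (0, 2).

Invoking maze.sense with dir=west, → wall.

I call stack.pop, yielding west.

I run maze.move with dir=east, and observe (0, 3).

I try maze.sense with dir=east, which returns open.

I use stack.push with x=east, and observe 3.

Calling maze.move with dir=east, — result: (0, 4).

Calling stack.pop(), and observe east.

I call maze.move with dir=west, → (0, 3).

I use stack.pop, : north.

I try maze.move with dir=south, giving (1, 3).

I invoke maze.sense with dir=south, and get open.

Then stack.push with x=south, and observe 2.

Then maze.move with dir=south, giving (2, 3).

Invoking maze.sense with dir=west, — result: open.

I call stack.push with x=west, and see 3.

Next I call maze.move with dir=west, : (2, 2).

Next I call maze.sense with dir=west, giving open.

I run stack.push with x=west, → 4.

I use maze.move with dir=west, giving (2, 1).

I use maze.sense with dir=west, : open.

I try stack.push with x=west, → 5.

Invoking maze.move with dir=west, : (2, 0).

I invoke maze.sense with dir=north, : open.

I run stack.push with x=north, and observe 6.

I run maze.move with dir=north, yielding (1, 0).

Invoking maze.sense with dir=north, → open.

I invoke stack.push with x=north, giving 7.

Then maze.move with dir=north, yielding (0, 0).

Now I run stack.pop, — result: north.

Using maze.move with dir=south, — result: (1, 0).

I run maze.sense with dir=east, which returns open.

I run stack.push with x=east, and get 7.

I use maze.move with dir=east, giving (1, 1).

Calling stack.pop, — result: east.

I call maze.move with dir=west, and get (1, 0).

I run stack.pop, yielding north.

I run maze.move with dir=south, giving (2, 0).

I use maze.sense with dir=south, and observe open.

Then stack.push with x=south, and observe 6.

Now I run maze.move with dir=south, yielding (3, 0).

I try maze.sense with dir=east, and get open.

I invoke stack.push with x=east, : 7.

Next I call maze.move with dir=east, — result: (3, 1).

Then maze.sense with dir=east, → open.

I try stack.push with x=east, : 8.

Invoking maze.move with dir=east, and observe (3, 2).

Then maze.sense with dir=east, : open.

Invoking stack.push with x=east, and see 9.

I call maze.move with dir=east, and get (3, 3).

Using maze.sense with dir=east, giving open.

I use stack.push with x=east, which returns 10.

Calling maze.move with dir=east, which returns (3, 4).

Invoking maze.sense with dir=north, yielding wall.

I invoke maze.sense with dir=south, and get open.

Now I run stack.push with x=south, giving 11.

Using maze.move with dir=south, yielding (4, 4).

Calling maze.sense with dir=west, and get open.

I run stack.push with x=west, : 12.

Now I run maze.move with dir=west, which returns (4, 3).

Next I call maze.sense with dir=west, yielding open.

I run stack.push with x=west, : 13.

I invoke maze.move with dir=west, → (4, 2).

Invoking maze.sense with dir=west, — result: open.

Now I run stack.push with x=west, → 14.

I call maze.move with dir=west, yielding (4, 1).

Calling maze.sense with dir=west, and see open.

I run stack.push with x=west, which returns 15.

I run maze.move with dir=west, → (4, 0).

Invoking maze.sense with dir=south, which returns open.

I invoke stack.push with x=south, — result: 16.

I call maze.move with dir=south, : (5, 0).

I call maze.sense with dir=east, and see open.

Using stack.push with x=east, giving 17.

Next I call maze.move with dir=east, and get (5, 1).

Now I run maze.sense with dir=east, which returns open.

Then stack.push with x=east, which returns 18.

Now I run maze.move with dir=east, — result: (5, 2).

Now I run maze.sense with dir=east, giving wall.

Now I run maze.sense with dir=south, and get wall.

I run stack.pop(), → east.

I use maze.move with dir=west, : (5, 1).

I call maze.sense with dir=south, yielding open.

Using stack.push with x=south, → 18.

I run maze.move with dir=south, → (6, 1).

Invoking maze.sense with dir=west, giving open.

I run stack.push with x=west, and get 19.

Then maze.move with dir=west, yielding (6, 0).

Calling maze.sense with dir=south, → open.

Now I run stack.push with x=south, giving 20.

I use maze.move with dir=south, — result: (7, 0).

I try maze.sense with dir=east, and get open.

I call stack.push with x=east, which returns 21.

I use maze.move with dir=east, → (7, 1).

I invoke maze.sense with dir=east, — result: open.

Invoking stack.push with x=east, → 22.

I use maze.move with dir=east, and see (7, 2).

I call maze.sense with dir=east, and get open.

Invoking stack.push with x=east, yielding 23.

Using maze.move with dir=east, : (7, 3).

Using maze.sense with dir=north, and observe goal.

I call maze.move with dir=north, yielding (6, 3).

Answer: (6, 3)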